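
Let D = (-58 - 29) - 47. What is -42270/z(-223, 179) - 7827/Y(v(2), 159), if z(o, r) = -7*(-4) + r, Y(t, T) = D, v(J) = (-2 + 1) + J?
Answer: -1347997/9246 ≈ -145.79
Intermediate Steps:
v(J) = -1 + J
D = -134 (D = -87 - 47 = -134)
Y(t, T) = -134
z(o, r) = 28 + r
-42270/z(-223, 179) - 7827/Y(v(2), 159) = -42270/(28 + 179) - 7827/(-134) = -42270/207 - 7827*(-1/134) = -42270*1/207 + 7827/134 = -14090/69 + 7827/134 = -1347997/9246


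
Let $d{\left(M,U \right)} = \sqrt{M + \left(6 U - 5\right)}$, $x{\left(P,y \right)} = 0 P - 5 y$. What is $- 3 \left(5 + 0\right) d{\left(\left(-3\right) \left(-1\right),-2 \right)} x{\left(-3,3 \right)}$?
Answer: $225 i \sqrt{14} \approx 841.87 i$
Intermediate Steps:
$x{\left(P,y \right)} = - 5 y$ ($x{\left(P,y \right)} = 0 - 5 y = - 5 y$)
$d{\left(M,U \right)} = \sqrt{-5 + M + 6 U}$ ($d{\left(M,U \right)} = \sqrt{M + \left(-5 + 6 U\right)} = \sqrt{-5 + M + 6 U}$)
$- 3 \left(5 + 0\right) d{\left(\left(-3\right) \left(-1\right),-2 \right)} x{\left(-3,3 \right)} = - 3 \left(5 + 0\right) \sqrt{-5 - -3 + 6 \left(-2\right)} \left(\left(-5\right) 3\right) = \left(-3\right) 5 \sqrt{-5 + 3 - 12} \left(-15\right) = - 15 \sqrt{-14} \left(-15\right) = - 15 i \sqrt{14} \left(-15\right) = 225 i \sqrt{14}$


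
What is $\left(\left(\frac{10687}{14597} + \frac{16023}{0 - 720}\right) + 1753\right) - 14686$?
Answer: $- \frac{45383317937}{3503280} \approx -12955.0$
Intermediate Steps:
$\left(\left(\frac{10687}{14597} + \frac{16023}{0 - 720}\right) + 1753\right) - 14686 = \left(\left(10687 \cdot \frac{1}{14597} + \frac{16023}{0 - 720}\right) + 1753\right) - 14686 = \left(\left(\frac{10687}{14597} + \frac{16023}{-720}\right) + 1753\right) - 14686 = \left(\left(\frac{10687}{14597} + 16023 \left(- \frac{1}{720}\right)\right) + 1753\right) - 14686 = \left(\left(\frac{10687}{14597} - \frac{5341}{240}\right) + 1753\right) - 14686 = \left(- \frac{75397697}{3503280} + 1753\right) - 14686 = \frac{6065852143}{3503280} - 14686 = - \frac{45383317937}{3503280}$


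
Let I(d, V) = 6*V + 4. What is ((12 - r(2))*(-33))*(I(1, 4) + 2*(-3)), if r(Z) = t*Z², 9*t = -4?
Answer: -30008/3 ≈ -10003.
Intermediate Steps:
t = -4/9 (t = (⅑)*(-4) = -4/9 ≈ -0.44444)
I(d, V) = 4 + 6*V
r(Z) = -4*Z²/9
((12 - r(2))*(-33))*(I(1, 4) + 2*(-3)) = ((12 - (-4)*2²/9)*(-33))*((4 + 6*4) + 2*(-3)) = ((12 - (-4)*4/9)*(-33))*((4 + 24) - 6) = ((12 - 1*(-16/9))*(-33))*(28 - 6) = ((12 + 16/9)*(-33))*22 = ((124/9)*(-33))*22 = -1364/3*22 = -30008/3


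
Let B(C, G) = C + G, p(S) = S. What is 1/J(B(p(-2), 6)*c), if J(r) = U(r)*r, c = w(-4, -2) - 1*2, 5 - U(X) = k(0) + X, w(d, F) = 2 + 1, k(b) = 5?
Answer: -1/16 ≈ -0.062500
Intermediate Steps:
w(d, F) = 3
U(X) = -X (U(X) = 5 - (5 + X) = 5 + (-5 - X) = -X)
c = 1 (c = 3 - 1*2 = 3 - 2 = 1)
J(r) = -r² (J(r) = (-r)*r = -r²)
1/J(B(p(-2), 6)*c) = 1/(-((-2 + 6)*1)²) = 1/(-(4*1)²) = 1/(-1*4²) = 1/(-1*16) = 1/(-16) = -1/16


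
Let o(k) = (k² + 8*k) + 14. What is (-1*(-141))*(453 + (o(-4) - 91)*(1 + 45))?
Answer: -539325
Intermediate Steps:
o(k) = 14 + k² + 8*k
(-1*(-141))*(453 + (o(-4) - 91)*(1 + 45)) = (-1*(-141))*(453 + ((14 + (-4)² + 8*(-4)) - 91)*(1 + 45)) = 141*(453 + ((14 + 16 - 32) - 91)*46) = 141*(453 + (-2 - 91)*46) = 141*(453 - 93*46) = 141*(453 - 4278) = 141*(-3825) = -539325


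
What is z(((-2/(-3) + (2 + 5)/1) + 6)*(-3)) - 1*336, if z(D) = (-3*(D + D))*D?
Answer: -10422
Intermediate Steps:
z(D) = -6*D² (z(D) = (-6*D)*D = -6*D²)
z(((-2/(-3) + (2 + 5)/1) + 6)*(-3)) - 1*336 = -6*9*((-2/(-3) + (2 + 5)/1) + 6)² - 1*336 = -6*9*((-2*(-⅓) + 7*1) + 6)² - 336 = -6*9*((⅔ + 7) + 6)² - 336 = -6*9*(23/3 + 6)² - 336 = -6*((41/3)*(-3))² - 336 = -6*(-41)² - 336 = -6*1681 - 336 = -10086 - 336 = -10422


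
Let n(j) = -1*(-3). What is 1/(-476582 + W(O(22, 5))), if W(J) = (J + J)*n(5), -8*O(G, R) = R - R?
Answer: -1/476582 ≈ -2.0983e-6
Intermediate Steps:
n(j) = 3
O(G, R) = 0 (O(G, R) = -(R - R)/8 = -⅛*0 = 0)
W(J) = 6*J (W(J) = (J + J)*3 = (2*J)*3 = 6*J)
1/(-476582 + W(O(22, 5))) = 1/(-476582 + 6*0) = 1/(-476582 + 0) = 1/(-476582) = -1/476582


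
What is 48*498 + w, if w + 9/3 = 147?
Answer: 24048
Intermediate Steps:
w = 144 (w = -3 + 147 = 144)
48*498 + w = 48*498 + 144 = 23904 + 144 = 24048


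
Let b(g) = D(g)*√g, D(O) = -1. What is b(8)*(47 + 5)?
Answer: -104*√2 ≈ -147.08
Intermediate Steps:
b(g) = -√g
b(8)*(47 + 5) = (-√8)*(47 + 5) = -2*√2*52 = -104*√2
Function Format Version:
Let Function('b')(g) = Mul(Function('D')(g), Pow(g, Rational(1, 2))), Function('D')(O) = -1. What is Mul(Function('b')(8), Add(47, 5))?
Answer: Mul(-104, Pow(2, Rational(1, 2))) ≈ -147.08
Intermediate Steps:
Function('b')(g) = Mul(-1, Pow(g, Rational(1, 2)))
Mul(Function('b')(8), Add(47, 5)) = Mul(Mul(-1, Pow(8, Rational(1, 2))), Add(47, 5)) = Mul(Mul(-1, Mul(2, Pow(2, Rational(1, 2)))), 52) = Mul(Mul(-2, Pow(2, Rational(1, 2))), 52) = Mul(-104, Pow(2, Rational(1, 2)))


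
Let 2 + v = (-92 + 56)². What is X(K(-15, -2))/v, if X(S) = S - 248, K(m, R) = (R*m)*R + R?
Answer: -155/647 ≈ -0.23957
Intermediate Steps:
K(m, R) = R + m*R² (K(m, R) = m*R² + R = R + m*R²)
X(S) = -248 + S
v = 1294 (v = -2 + (-92 + 56)² = -2 + (-36)² = -2 + 1296 = 1294)
X(K(-15, -2))/v = (-248 - 2*(1 - 2*(-15)))/1294 = (-248 - 2*(1 + 30))*(1/1294) = (-248 - 2*31)*(1/1294) = (-248 - 62)*(1/1294) = -310*1/1294 = -155/647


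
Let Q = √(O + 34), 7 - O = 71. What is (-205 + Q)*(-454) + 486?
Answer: 93556 - 454*I*√30 ≈ 93556.0 - 2486.7*I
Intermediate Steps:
O = -64 (O = 7 - 1*71 = 7 - 71 = -64)
Q = I*√30 (Q = √(-64 + 34) = √(-30) = I*√30 ≈ 5.4772*I)
(-205 + Q)*(-454) + 486 = (-205 + I*√30)*(-454) + 486 = (93070 - 454*I*√30) + 486 = 93556 - 454*I*√30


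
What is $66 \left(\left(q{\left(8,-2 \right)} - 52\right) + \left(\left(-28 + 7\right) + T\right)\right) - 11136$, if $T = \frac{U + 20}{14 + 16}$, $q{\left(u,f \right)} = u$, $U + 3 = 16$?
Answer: $- \frac{76767}{5} \approx -15353.0$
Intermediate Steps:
$U = 13$ ($U = -3 + 16 = 13$)
$T = \frac{11}{10}$ ($T = \frac{13 + 20}{14 + 16} = \frac{33}{30} = 33 \cdot \frac{1}{30} = \frac{11}{10} \approx 1.1$)
$66 \left(\left(q{\left(8,-2 \right)} - 52\right) + \left(\left(-28 + 7\right) + T\right)\right) - 11136 = 66 \left(\left(8 - 52\right) + \left(\left(-28 + 7\right) + \frac{11}{10}\right)\right) - 11136 = 66 \left(\left(8 - 52\right) + \left(-21 + \frac{11}{10}\right)\right) - 11136 = 66 \left(-44 - \frac{199}{10}\right) - 11136 = 66 \left(- \frac{639}{10}\right) - 11136 = - \frac{21087}{5} - 11136 = - \frac{76767}{5}$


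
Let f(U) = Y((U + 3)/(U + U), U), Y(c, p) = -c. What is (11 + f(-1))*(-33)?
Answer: -396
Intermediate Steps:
f(U) = -(3 + U)/(2*U) (f(U) = -(U + 3)/(U + U) = -(3 + U)/(2*U))
(11 + f(-1))*(-33) = (11 + (½)*(-3 - 1*(-1))/(-1))*(-33) = (11 + (½)*(-1)*(-3 + 1))*(-33) = (11 + (½)*(-1)*(-2))*(-33) = (11 + 1)*(-33) = 12*(-33) = -396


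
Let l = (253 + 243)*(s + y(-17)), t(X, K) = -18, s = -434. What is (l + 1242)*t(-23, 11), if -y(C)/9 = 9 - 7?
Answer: 4013100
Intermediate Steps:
y(C) = -18 (y(C) = -9*(9 - 7) = -9*2 = -18)
l = -224192 (l = (253 + 243)*(-434 - 18) = 496*(-452) = -224192)
(l + 1242)*t(-23, 11) = (-224192 + 1242)*(-18) = -222950*(-18) = 4013100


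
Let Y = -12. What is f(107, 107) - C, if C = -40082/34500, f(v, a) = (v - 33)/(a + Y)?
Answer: 636079/327750 ≈ 1.9407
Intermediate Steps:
f(v, a) = (-33 + v)/(-12 + a) (f(v, a) = (v - 33)/(a - 12) = (-33 + v)/(-12 + a))
C = -20041/17250 (C = -40082*1/34500 = -20041/17250 ≈ -1.1618)
f(107, 107) - C = (-33 + 107)/(-12 + 107) - 1*(-20041/17250) = 74/95 + 20041/17250 = 636079/327750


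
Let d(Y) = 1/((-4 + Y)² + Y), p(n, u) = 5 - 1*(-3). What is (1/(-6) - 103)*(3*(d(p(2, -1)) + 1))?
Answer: -15475/48 ≈ -322.40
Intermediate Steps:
p(n, u) = 8 (p(n, u) = 5 + 3 = 8)
d(Y) = 1/(Y + (-4 + Y)²)
(1/(-6) - 103)*(3*(d(p(2, -1)) + 1)) = (1/(-6) - 103)*(3*(1/(8 + (-4 + 8)²) + 1)) = (-⅙ - 103)*(3*(1/(8 + 4²) + 1)) = -619*(1/(8 + 16) + 1)/2 = -619*(1/24 + 1)/2 = -619*25/(2*24) = -619/6*25/8 = -15475/48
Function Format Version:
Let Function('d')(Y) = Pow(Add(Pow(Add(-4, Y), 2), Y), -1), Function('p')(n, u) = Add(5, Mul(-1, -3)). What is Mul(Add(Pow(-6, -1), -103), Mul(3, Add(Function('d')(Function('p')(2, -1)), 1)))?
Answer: Rational(-15475, 48) ≈ -322.40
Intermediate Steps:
Function('p')(n, u) = 8 (Function('p')(n, u) = Add(5, 3) = 8)
Function('d')(Y) = Pow(Add(Y, Pow(Add(-4, Y), 2)), -1)
Mul(Add(Pow(-6, -1), -103), Mul(3, Add(Function('d')(Function('p')(2, -1)), 1))) = Mul(Add(Pow(-6, -1), -103), Mul(3, Add(Pow(Add(8, Pow(Add(-4, 8), 2)), -1), 1))) = Mul(Add(Rational(-1, 6), -103), Mul(3, Add(Pow(Add(8, Pow(4, 2)), -1), 1))) = Mul(Rational(-619, 6), Mul(3, Add(Pow(Add(8, 16), -1), 1))) = Mul(Rational(-619, 6), Mul(3, Add(Pow(24, -1), 1))) = Mul(Rational(-619, 6), Mul(3, Add(Rational(1, 24), 1))) = Mul(Rational(-619, 6), Mul(3, Rational(25, 24))) = Mul(Rational(-619, 6), Rational(25, 8)) = Rational(-15475, 48)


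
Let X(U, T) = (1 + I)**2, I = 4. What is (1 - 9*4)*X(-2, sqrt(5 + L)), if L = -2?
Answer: -875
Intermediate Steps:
X(U, T) = 25 (X(U, T) = (1 + 4)**2 = 5**2 = 25)
(1 - 9*4)*X(-2, sqrt(5 + L)) = (1 - 9*4)*25 = (1 - 36)*25 = -35*25 = -875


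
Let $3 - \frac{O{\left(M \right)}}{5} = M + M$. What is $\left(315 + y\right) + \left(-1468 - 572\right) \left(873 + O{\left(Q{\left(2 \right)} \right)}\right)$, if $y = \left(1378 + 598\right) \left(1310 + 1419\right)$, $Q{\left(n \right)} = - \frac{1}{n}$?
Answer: $3571099$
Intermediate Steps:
$y = 5392504$ ($y = 1976 \cdot 2729 = 5392504$)
$O{\left(M \right)} = 15 - 10 M$ ($O{\left(M \right)} = 15 - 5 \left(M + M\right) = 15 - 5 \cdot 2 M = 15 - 10 M$)
$\left(315 + y\right) + \left(-1468 - 572\right) \left(873 + O{\left(Q{\left(2 \right)} \right)}\right) = \left(315 + 5392504\right) + \left(-1468 - 572\right) \left(873 + \left(15 - 10 \left(- \frac{1}{2}\right)\right)\right) = 5392819 - 2040 \left(873 + \left(15 - 10 \left(\left(-1\right) \frac{1}{2}\right)\right)\right) = 5392819 - 2040 \left(873 + \left(15 - -5\right)\right) = 5392819 - 2040 \left(873 + \left(15 + 5\right)\right) = 5392819 - 2040 \left(873 + 20\right) = 5392819 - 1821720 = 3571099$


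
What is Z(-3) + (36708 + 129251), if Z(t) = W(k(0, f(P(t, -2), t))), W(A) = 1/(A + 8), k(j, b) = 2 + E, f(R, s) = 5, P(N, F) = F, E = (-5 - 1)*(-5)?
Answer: 6638361/40 ≈ 1.6596e+5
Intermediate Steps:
E = 30 (E = -6*(-5) = 30)
k(j, b) = 32 (k(j, b) = 2 + 30 = 32)
W(A) = 1/(8 + A)
Z(t) = 1/40 (Z(t) = 1/(8 + 32) = 1/40)
Z(-3) + (36708 + 129251) = 1/40 + (36708 + 129251) = 1/40 + 165959 = 6638361/40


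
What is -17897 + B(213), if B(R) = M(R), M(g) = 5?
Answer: -17892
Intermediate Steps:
B(R) = 5
-17897 + B(213) = -17897 + 5 = -17892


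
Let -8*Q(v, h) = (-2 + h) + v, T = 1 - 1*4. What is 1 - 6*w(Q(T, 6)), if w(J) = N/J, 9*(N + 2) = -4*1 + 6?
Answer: -253/3 ≈ -84.333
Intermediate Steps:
T = -3 (T = 1 - 4 = -3)
Q(v, h) = 1/4 - h/8 - v/8 (Q(v, h) = -((-2 + h) + v)/8 = -(-2 + h + v)/8 = 1/4 - h/8 - v/8)
N = -16/9 (N = -2 + (-4*1 + 6)/9 = -2 + (-4 + 6)/9 = -2 + (1/9)*2 = -2 + 2/9 = -16/9 ≈ -1.7778)
w(J) = -16/(9*J)
1 - 6*w(Q(T, 6)) = 1 - (-32)/(3*(1/4 - 1/8*6 - 1/8*(-3))) = 1 - (-32)/(3*(1/4 - 3/4 + 3/8)) = 1 - (-32)/(3*(-1/8)) = 1 - (-32)*(-8)/3 = 1 - 6*128/9 = 1 - 256/3 = -253/3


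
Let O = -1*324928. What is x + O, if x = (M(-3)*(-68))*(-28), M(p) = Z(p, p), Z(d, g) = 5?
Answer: -315408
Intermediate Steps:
M(p) = 5
x = 9520 (x = (5*(-68))*(-28) = -340*(-28) = 9520)
O = -324928
x + O = 9520 - 324928 = -315408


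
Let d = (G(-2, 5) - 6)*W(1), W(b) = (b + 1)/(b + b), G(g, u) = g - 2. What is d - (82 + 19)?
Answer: -111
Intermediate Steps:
G(g, u) = -2 + g
W(b) = (1 + b)/(2*b) (W(b) = (1 + b)/((2*b)) = (1 + b)*(1/(2*b)) = (1 + b)/(2*b))
d = -10 (d = ((-2 - 2) - 6)*((1/2)*(1 + 1)/1) = (-4 - 6)*((1/2)*1*2) = -10*1 = -10)
d - (82 + 19) = -10 - (82 + 19) = -10 - 1*101 = -10 - 101 = -111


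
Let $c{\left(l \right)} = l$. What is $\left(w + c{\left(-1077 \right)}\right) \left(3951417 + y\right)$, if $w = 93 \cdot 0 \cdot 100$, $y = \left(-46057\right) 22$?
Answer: $-3164401551$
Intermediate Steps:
$y = -1013254$
$w = 0$ ($w = 0 \cdot 100 = 0$)
$\left(w + c{\left(-1077 \right)}\right) \left(3951417 + y\right) = \left(0 - 1077\right) \left(3951417 - 1013254\right) = \left(-1077\right) 2938163 = -3164401551$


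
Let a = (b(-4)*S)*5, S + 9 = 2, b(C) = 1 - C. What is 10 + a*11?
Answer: -1915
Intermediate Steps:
S = -7 (S = -9 + 2 = -7)
a = -175 (a = ((1 - 1*(-4))*(-7))*5 = ((1 + 4)*(-7))*5 = (5*(-7))*5 = -35*5 = -175)
10 + a*11 = 10 - 175*11 = 10 - 1925 = -1915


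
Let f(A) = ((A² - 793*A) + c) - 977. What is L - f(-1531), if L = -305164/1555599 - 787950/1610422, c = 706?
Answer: -4456415468788797326/1252585426389 ≈ -3.5578e+6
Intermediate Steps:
L = -858588525629/1252585426389 (L = -305164*1/1555599 - 787950*1/1610422 = -305164/1555599 - 393975/805211 = -858588525629/1252585426389 ≈ -0.68545)
f(A) = -271 + A² - 793*A (f(A) = ((A² - 793*A) + 706) - 977 = (706 + A² - 793*A) - 977 = -271 + A² - 793*A)
L - f(-1531) = -858588525629/1252585426389 - (-271 + (-1531)² - 793*(-1531)) = -858588525629/1252585426389 - (-271 + 2343961 + 1214083) = -858588525629/1252585426389 - 1*3557773 = -858588525629/1252585426389 - 3557773 = -4456415468788797326/1252585426389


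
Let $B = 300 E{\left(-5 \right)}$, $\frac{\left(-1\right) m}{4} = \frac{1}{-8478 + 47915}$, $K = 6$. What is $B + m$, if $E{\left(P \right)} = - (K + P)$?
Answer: $- \frac{11831104}{39437} \approx -300.0$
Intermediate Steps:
$m = - \frac{4}{39437}$ ($m = - \frac{4}{-8478 + 47915} = - \frac{4}{39437} \approx -0.00010143$)
$E{\left(P \right)} = -6 - P$ ($E{\left(P \right)} = - (6 + P) = -6 - P$)
$B = -300$ ($B = 300 \left(-6 - -5\right) = 300 \left(-6 + 5\right) = 300 \left(-1\right) = -300$)
$B + m = -300 - \frac{4}{39437} = - \frac{11831104}{39437}$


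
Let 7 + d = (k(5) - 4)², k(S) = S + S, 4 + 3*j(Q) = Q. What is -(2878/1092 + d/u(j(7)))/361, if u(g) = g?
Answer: -17273/197106 ≈ -0.087633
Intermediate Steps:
j(Q) = -4/3 + Q/3
k(S) = 2*S
d = 29 (d = -7 + (2*5 - 4)² = -7 + (10 - 4)² = -7 + 6² = -7 + 36 = 29)
-(2878/1092 + d/u(j(7)))/361 = -(2878/1092 + 29/(-4/3 + (⅓)*7))/361 = -(2878*(1/1092) + 29/(-4/3 + 7/3))/361 = -(1439/546 + 29/1)/361 = -(1439/546 + 29*1)/361 = -(1439/546 + 29)/361 = -17273/(546*361) = -1*17273/197106 = -17273/197106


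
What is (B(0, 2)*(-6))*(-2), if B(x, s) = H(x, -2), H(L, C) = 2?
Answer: 24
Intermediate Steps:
B(x, s) = 2
(B(0, 2)*(-6))*(-2) = (2*(-6))*(-2) = -12*(-2) = 24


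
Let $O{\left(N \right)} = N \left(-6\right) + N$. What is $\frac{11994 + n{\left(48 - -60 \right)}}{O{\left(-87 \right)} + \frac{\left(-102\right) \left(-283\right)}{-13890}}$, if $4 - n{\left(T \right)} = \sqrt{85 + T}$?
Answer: $\frac{13887685}{501107} - \frac{2315 \sqrt{193}}{1002214} \approx 27.682$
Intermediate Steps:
$n{\left(T \right)} = 4 - \sqrt{85 + T}$
$O{\left(N \right)} = - 5 N$ ($O{\left(N \right)} = - 6 N + N = - 5 N$)
$\frac{11994 + n{\left(48 - -60 \right)}}{O{\left(-87 \right)} + \frac{\left(-102\right) \left(-283\right)}{-13890}} = \frac{11994 + \left(4 - \sqrt{85 + \left(48 - -60\right)}\right)}{\left(-5\right) \left(-87\right) + \frac{\left(-102\right) \left(-283\right)}{-13890}} = \frac{11994 + \left(4 - \sqrt{85 + \left(48 + 60\right)}\right)}{435 + 28866 \left(- \frac{1}{13890}\right)} = \frac{11994 + \left(4 - \sqrt{85 + 108}\right)}{435 - \frac{4811}{2315}} = \frac{11994 + \left(4 - \sqrt{193}\right)}{\frac{1002214}{2315}} = \left(11998 - \sqrt{193}\right) \frac{2315}{1002214} = \frac{13887685}{501107} - \frac{2315 \sqrt{193}}{1002214}$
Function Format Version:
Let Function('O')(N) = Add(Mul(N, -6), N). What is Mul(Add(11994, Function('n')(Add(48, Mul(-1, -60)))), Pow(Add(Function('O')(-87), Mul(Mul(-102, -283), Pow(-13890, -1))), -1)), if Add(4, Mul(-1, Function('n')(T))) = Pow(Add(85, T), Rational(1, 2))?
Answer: Add(Rational(13887685, 501107), Mul(Rational(-2315, 1002214), Pow(193, Rational(1, 2)))) ≈ 27.682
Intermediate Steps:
Function('n')(T) = Add(4, Mul(-1, Pow(Add(85, T), Rational(1, 2))))
Function('O')(N) = Mul(-5, N) (Function('O')(N) = Add(Mul(-6, N), N) = Mul(-5, N))
Mul(Add(11994, Function('n')(Add(48, Mul(-1, -60)))), Pow(Add(Function('O')(-87), Mul(Mul(-102, -283), Pow(-13890, -1))), -1)) = Mul(Add(11994, Add(4, Mul(-1, Pow(Add(85, Add(48, Mul(-1, -60))), Rational(1, 2))))), Pow(Add(Mul(-5, -87), Mul(Mul(-102, -283), Pow(-13890, -1))), -1)) = Mul(Add(11994, Add(4, Mul(-1, Pow(Add(85, Add(48, 60)), Rational(1, 2))))), Pow(Add(435, Mul(28866, Rational(-1, 13890))), -1)) = Mul(Add(11994, Add(4, Mul(-1, Pow(Add(85, 108), Rational(1, 2))))), Pow(Add(435, Rational(-4811, 2315)), -1)) = Mul(Add(11994, Add(4, Mul(-1, Pow(193, Rational(1, 2))))), Pow(Rational(1002214, 2315), -1)) = Mul(Add(11998, Mul(-1, Pow(193, Rational(1, 2)))), Rational(2315, 1002214)) = Add(Rational(13887685, 501107), Mul(Rational(-2315, 1002214), Pow(193, Rational(1, 2))))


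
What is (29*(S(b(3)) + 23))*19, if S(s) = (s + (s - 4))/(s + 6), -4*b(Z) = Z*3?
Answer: 171361/15 ≈ 11424.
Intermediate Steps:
b(Z) = -3*Z/4 (b(Z) = -Z*3/4 = -3*Z/4)
S(s) = (-4 + 2*s)/(6 + s) (S(s) = (s + (-4 + s))/(6 + s) = (-4 + 2*s)/(6 + s))
(29*(S(b(3)) + 23))*19 = (29*(2*(-2 - 3/4*3)/(6 - 3/4*3) + 23))*19 = (29*(2*(-2 - 9/4)/(6 - 9/4) + 23))*19 = (29*(2*(-17/4)/(15/4) + 23))*19 = (29*(2*(4/15)*(-17/4) + 23))*19 = (29*(-34/15 + 23))*19 = (29*(311/15))*19 = (9019/15)*19 = 171361/15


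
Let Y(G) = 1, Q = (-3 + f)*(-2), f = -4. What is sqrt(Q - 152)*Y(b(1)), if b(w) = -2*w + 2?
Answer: I*sqrt(138) ≈ 11.747*I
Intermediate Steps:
b(w) = 2 - 2*w
Q = 14 (Q = (-3 - 4)*(-2) = -7*(-2) = 14)
sqrt(Q - 152)*Y(b(1)) = sqrt(14 - 152)*1 = sqrt(-138)*1 = (I*sqrt(138))*1 = I*sqrt(138)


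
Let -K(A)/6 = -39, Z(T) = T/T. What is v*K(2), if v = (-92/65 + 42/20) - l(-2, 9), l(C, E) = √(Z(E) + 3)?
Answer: -1539/5 ≈ -307.80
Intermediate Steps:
Z(T) = 1
K(A) = 234 (K(A) = -6*(-39) = 234)
l(C, E) = 2 (l(C, E) = √(1 + 3) = √4 = 2)
v = -171/130 (v = (-92/65 + 42/20) - 1*2 = (-92*1/65 + 42*(1/20)) - 2 = (-92/65 + 21/10) - 2 = 89/130 - 2 = -171/130 ≈ -1.3154)
v*K(2) = -171/130*234 = -1539/5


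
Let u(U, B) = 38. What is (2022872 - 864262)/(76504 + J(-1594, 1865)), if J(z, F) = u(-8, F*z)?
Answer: 579305/38271 ≈ 15.137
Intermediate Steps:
J(z, F) = 38
(2022872 - 864262)/(76504 + J(-1594, 1865)) = (2022872 - 864262)/(76504 + 38) = 1158610/76542 = 1158610*(1/76542) = 579305/38271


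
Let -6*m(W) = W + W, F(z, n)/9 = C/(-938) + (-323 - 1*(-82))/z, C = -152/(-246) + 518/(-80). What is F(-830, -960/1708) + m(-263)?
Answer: 34602498403/383041680 ≈ 90.336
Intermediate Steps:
C = -28817/4920 (C = -152*(-1/246) + 518*(-1/80) = 76/123 - 259/40 = -28817/4920 ≈ -5.8571)
F(z, n) = 86451/1538320 - 2169/z (F(z, n) = 9*(-28817/4920/(-938) + (-323 - 1*(-82))/z) = 9*(-28817/4920*(-1/938) + (-323 + 82)/z) = 9*(28817/4614960 - 241/z) = 86451/1538320 - 2169/z)
m(W) = -W/3 (m(W) = -(W + W)/6 = -W/3)
F(-830, -960/1708) + m(-263) = (86451/1538320 - 2169/(-830)) - ⅓*(-263) = (86451/1538320 - 2169*(-1/830)) + 263/3 = (86451/1538320 + 2169/830) + 263/3 = 340837041/127680560 + 263/3 = 34602498403/383041680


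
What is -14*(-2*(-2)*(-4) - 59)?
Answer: 1050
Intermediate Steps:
-14*(-2*(-2)*(-4) - 59) = -14*(4*(-4) - 59) = -14*(-16 - 59) = -14*(-75) = 1050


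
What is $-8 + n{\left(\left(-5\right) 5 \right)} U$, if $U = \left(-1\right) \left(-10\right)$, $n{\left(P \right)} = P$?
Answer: $-258$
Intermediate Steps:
$U = 10$
$-8 + n{\left(\left(-5\right) 5 \right)} U = -8 + \left(-5\right) 5 \cdot 10 = -8 - 250 = -258$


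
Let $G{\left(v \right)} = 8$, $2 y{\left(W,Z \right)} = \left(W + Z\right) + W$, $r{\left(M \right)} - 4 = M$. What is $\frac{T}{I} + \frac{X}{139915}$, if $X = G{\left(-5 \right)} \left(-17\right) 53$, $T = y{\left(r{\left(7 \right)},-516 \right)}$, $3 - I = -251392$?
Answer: $- \frac{369322833}{7034786285} \approx -0.0525$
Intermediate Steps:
$I = 251395$ ($I = 3 - -251392 = 3 + 251392 = 251395$)
$r{\left(M \right)} = 4 + M$
$y{\left(W,Z \right)} = W + \frac{Z}{2}$ ($y{\left(W,Z \right)} = \frac{\left(W + Z\right) + W}{2} = \frac{Z + 2 W}{2} = W + \frac{Z}{2}$)
$T = -247$ ($T = \left(4 + 7\right) + \frac{1}{2} \left(-516\right) = 11 - 258 = -247$)
$X = -7208$ ($X = 8 \left(-17\right) 53 = \left(-136\right) 53 = -7208$)
$\frac{T}{I} + \frac{X}{139915} = - \frac{247}{251395} - \frac{7208}{139915} = - \frac{369322833}{7034786285}$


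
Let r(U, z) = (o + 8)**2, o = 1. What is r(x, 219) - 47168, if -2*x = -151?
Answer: -47087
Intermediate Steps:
x = 151/2 (x = -1/2*(-151) = 151/2 ≈ 75.500)
r(U, z) = 81 (r(U, z) = (1 + 8)**2 = 9**2 = 81)
r(x, 219) - 47168 = 81 - 47168 = -47087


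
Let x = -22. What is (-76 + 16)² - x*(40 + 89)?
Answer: 6438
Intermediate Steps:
(-76 + 16)² - x*(40 + 89) = (-76 + 16)² - (-22)*(40 + 89) = (-60)² - (-22)*129 = 3600 - 1*(-2838) = 3600 + 2838 = 6438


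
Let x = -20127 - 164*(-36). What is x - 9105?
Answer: -23328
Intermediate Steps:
x = -14223 (x = -20127 + 5904 = -14223)
x - 9105 = -14223 - 9105 = -23328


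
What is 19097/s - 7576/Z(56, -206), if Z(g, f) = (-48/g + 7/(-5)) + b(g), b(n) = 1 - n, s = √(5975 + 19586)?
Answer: 66290/501 + 19097*√25561/25561 ≈ 251.76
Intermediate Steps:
s = √25561 ≈ 159.88
Z(g, f) = -⅖ - g - 48/g (Z(g, f) = (-48/g + 7/(-5)) + (1 - g) = (-48/g + 7*(-⅕)) + (1 - g) = (-48/g - 7/5) + (1 - g) = (-7/5 - 48/g) + (1 - g) = -⅖ - g - 48/g)
19097/s - 7576/Z(56, -206) = 19097/(√25561) - 7576/(-⅖ - 1*56 - 48/56) = 19097*(√25561/25561) - 7576/(-⅖ - 56 - 48*1/56) = 19097*√25561/25561 - 7576/(-⅖ - 56 - 6/7) = 19097*√25561/25561 - 7576/(-2004/35) = 19097*√25561/25561 - 7576*(-35/2004) = 19097*√25561/25561 + 66290/501 = 66290/501 + 19097*√25561/25561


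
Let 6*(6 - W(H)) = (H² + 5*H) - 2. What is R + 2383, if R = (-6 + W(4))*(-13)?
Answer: 7370/3 ≈ 2456.7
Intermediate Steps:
W(H) = 19/3 - 5*H/6 - H²/6 (W(H) = 6 - ((H² + 5*H) - 2)/6 = 6 - (-2 + H² + 5*H)/6 = 6 + (⅓ - 5*H/6 - H²/6) = 19/3 - 5*H/6 - H²/6)
R = 221/3 (R = (-6 + (19/3 - ⅚*4 - ⅙*4²))*(-13) = (-6 + (19/3 - 10/3 - ⅙*16))*(-13) = (-6 + (19/3 - 10/3 - 8/3))*(-13) = (-6 + ⅓)*(-13) = -17/3*(-13) = 221/3 ≈ 73.667)
R + 2383 = 221/3 + 2383 = 7370/3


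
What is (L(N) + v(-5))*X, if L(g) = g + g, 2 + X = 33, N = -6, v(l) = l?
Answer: -527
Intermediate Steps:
X = 31 (X = -2 + 33 = 31)
L(g) = 2*g
(L(N) + v(-5))*X = (2*(-6) - 5)*31 = (-12 - 5)*31 = -17*31 = -527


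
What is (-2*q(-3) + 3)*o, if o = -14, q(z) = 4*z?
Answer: -378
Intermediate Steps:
(-2*q(-3) + 3)*o = (-8*(-3) + 3)*(-14) = (-2*(-12) + 3)*(-14) = (24 + 3)*(-14) = 27*(-14) = -378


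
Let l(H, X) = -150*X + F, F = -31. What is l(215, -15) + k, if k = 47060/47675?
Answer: 21167577/9535 ≈ 2220.0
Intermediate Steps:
l(H, X) = -31 - 150*X (l(H, X) = -150*X - 31 = -31 - 150*X)
k = 9412/9535 (k = 47060*(1/47675) = 9412/9535 ≈ 0.98710)
l(215, -15) + k = (-31 - 150*(-15)) + 9412/9535 = (-31 + 2250) + 9412/9535 = 2219 + 9412/9535 = 21167577/9535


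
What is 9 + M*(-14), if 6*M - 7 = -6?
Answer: 20/3 ≈ 6.6667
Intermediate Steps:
M = 1/6 (M = 7/6 + (1/6)*(-6) = 7/6 - 1 = 1/6 ≈ 0.16667)
9 + M*(-14) = 9 + (1/6)*(-14) = 9 - 7/3 = 20/3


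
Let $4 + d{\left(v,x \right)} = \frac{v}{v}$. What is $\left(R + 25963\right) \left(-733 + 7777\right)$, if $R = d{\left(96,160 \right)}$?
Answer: $182862240$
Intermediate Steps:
$d{\left(v,x \right)} = -3$ ($d{\left(v,x \right)} = -4 + \frac{v}{v} = -4 + 1 = -3$)
$R = -3$
$\left(R + 25963\right) \left(-733 + 7777\right) = \left(-3 + 25963\right) \left(-733 + 7777\right) = 25960 \cdot 7044 = 182862240$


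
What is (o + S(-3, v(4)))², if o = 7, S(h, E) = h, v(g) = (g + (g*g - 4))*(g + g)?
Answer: 16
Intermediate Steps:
v(g) = 2*g*(-4 + g + g²) (v(g) = (g + (g² - 4))*(2*g) = (g + (-4 + g²))*(2*g) = (-4 + g + g²)*(2*g) = 2*g*(-4 + g + g²))
(o + S(-3, v(4)))² = (7 - 3)² = 4² = 16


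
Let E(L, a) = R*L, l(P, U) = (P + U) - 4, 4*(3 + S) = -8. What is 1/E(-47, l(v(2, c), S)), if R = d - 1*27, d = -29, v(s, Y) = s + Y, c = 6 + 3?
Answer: 1/2632 ≈ 0.00037994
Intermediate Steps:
c = 9
S = -5 (S = -3 + (¼)*(-8) = -3 - 2 = -5)
v(s, Y) = Y + s
l(P, U) = -4 + P + U
R = -56 (R = -29 - 1*27 = -29 - 27 = -56)
E(L, a) = -56*L
1/E(-47, l(v(2, c), S)) = 1/(-56*(-47)) = 1/2632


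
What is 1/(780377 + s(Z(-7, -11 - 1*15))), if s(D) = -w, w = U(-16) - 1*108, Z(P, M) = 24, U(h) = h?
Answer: 1/780501 ≈ 1.2812e-6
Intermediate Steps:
w = -124 (w = -16 - 1*108 = -16 - 108 = -124)
s(D) = 124 (s(D) = -1*(-124) = 124)
1/(780377 + s(Z(-7, -11 - 1*15))) = 1/(780377 + 124) = 1/780501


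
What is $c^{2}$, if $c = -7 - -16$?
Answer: $81$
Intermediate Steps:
$c = 9$ ($c = -7 + 16 = 9$)
$c^{2} = 9^{2} = 81$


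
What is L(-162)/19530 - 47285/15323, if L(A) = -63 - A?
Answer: -14634271/4750130 ≈ -3.0808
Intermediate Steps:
L(-162)/19530 - 47285/15323 = (-63 - 1*(-162))/19530 - 47285/15323 = (-63 + 162)*(1/19530) - 47285*1/15323 = 99*(1/19530) - 6755/2189 = 11/2170 - 6755/2189 = -14634271/4750130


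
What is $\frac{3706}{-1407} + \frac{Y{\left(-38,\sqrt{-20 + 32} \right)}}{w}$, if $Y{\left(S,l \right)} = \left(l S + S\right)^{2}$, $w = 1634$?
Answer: $\frac{535700}{60501} + \frac{152 \sqrt{3}}{43} \approx 14.977$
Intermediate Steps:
$Y{\left(S,l \right)} = \left(S + S l\right)^{2}$ ($Y{\left(S,l \right)} = \left(S l + S\right)^{2} = \left(S + S l\right)^{2}$)
$\frac{3706}{-1407} + \frac{Y{\left(-38,\sqrt{-20 + 32} \right)}}{w} = \frac{3706}{-1407} + \frac{\left(-38\right)^{2} \left(1 + \sqrt{-20 + 32}\right)^{2}}{1634} = 3706 \left(- \frac{1}{1407}\right) + 1444 \left(1 + \sqrt{12}\right)^{2} \cdot \frac{1}{1634} = - \frac{3706}{1407} + 1444 \left(1 + 2 \sqrt{3}\right)^{2} \cdot \frac{1}{1634} = - \frac{3706}{1407} + \frac{38 \left(1 + 2 \sqrt{3}\right)^{2}}{43}$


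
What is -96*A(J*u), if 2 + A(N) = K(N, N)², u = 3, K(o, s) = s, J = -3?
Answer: -7584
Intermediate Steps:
A(N) = -2 + N²
-96*A(J*u) = -96*(-2 + (-3*3)²) = -96*(-2 + (-9)²) = -96*(-2 + 81) = -96*79 = -7584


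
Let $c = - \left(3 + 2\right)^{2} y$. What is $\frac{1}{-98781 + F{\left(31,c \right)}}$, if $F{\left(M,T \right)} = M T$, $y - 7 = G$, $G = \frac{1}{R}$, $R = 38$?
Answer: $- \frac{38}{3960603} \approx -9.5945 \cdot 10^{-6}$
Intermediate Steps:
$G = \frac{1}{38} \approx 0.026316$
$y = \frac{267}{38}$ ($y = 7 + \frac{1}{38} = \frac{267}{38} \approx 7.0263$)
$c = - \frac{6675}{38}$ ($c = - \frac{\left(3 + 2\right)^{2} \cdot 267}{38} = - \frac{5^{2} \cdot 267}{38} = - \frac{25 \cdot 267}{38} = \left(-1\right) \frac{6675}{38} = - \frac{6675}{38} \approx -175.66$)
$\frac{1}{-98781 + F{\left(31,c \right)}} = \frac{1}{-98781 + 31 \left(- \frac{6675}{38}\right)} = \frac{1}{-98781 - \frac{206925}{38}} = \frac{1}{- \frac{3960603}{38}} = - \frac{38}{3960603}$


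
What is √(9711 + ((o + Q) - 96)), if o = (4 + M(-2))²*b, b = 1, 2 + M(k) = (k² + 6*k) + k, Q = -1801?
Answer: √7878 ≈ 88.758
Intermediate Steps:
M(k) = -2 + k² + 7*k (M(k) = -2 + ((k² + 6*k) + k) = -2 + (k² + 7*k) = -2 + k² + 7*k)
o = 64 (o = (4 + (-2 + (-2)² + 7*(-2)))²*1 = (4 + (-2 + 4 - 14))²*1 = (4 - 12)²*1 = (-8)²*1 = 64*1 = 64)
√(9711 + ((o + Q) - 96)) = √(9711 + ((64 - 1801) - 96)) = √(9711 + (-1737 - 96)) = √(9711 - 1833) = √7878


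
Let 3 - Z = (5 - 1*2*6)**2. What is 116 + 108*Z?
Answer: -4852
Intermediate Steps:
Z = -46 (Z = 3 - (5 - 1*2*6)**2 = 3 - (5 - 2*6)**2 = 3 - (5 - 12)**2 = 3 - 1*(-7)**2 = 3 - 1*49 = 3 - 49 = -46)
116 + 108*Z = 116 + 108*(-46) = 116 - 4968 = -4852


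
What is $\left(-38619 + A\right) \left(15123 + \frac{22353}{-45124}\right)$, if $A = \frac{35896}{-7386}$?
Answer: $- \frac{32444795711530195}{55547644} \approx -5.8409 \cdot 10^{8}$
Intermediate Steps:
$A = - \frac{17948}{3693}$ ($A = 35896 \left(- \frac{1}{7386}\right) = - \frac{17948}{3693} \approx -4.86$)
$\left(-38619 + A\right) \left(15123 + \frac{22353}{-45124}\right) = \left(-38619 - \frac{17948}{3693}\right) \left(15123 + \frac{22353}{-45124}\right) = - \frac{142637915 \left(15123 + 22353 \left(- \frac{1}{45124}\right)\right)}{3693} = - \frac{142637915 \left(15123 - \frac{22353}{45124}\right)}{3693} = \left(- \frac{142637915}{3693}\right) \frac{682387899}{45124} = - \frac{32444795711530195}{55547644}$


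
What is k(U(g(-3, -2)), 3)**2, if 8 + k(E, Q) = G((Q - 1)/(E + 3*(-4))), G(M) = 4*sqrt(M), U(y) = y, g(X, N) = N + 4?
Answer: 304/5 - 64*I*sqrt(5)/5 ≈ 60.8 - 28.622*I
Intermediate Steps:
g(X, N) = 4 + N
k(E, Q) = -8 + 4*sqrt((-1 + Q)/(-12 + E)) (k(E, Q) = -8 + 4*sqrt((Q - 1)/(E + 3*(-4))) = -8 + 4*sqrt((-1 + Q)/(E - 12)) = -8 + 4*sqrt((-1 + Q)/(-12 + E)))
k(U(g(-3, -2)), 3)**2 = (-8 + 4*sqrt((-1 + 3)/(-12 + (4 - 2))))**2 = (-8 + 4*sqrt(2/(-12 + 2)))**2 = (-8 + 4*sqrt(2/(-10)))**2 = (-8 + 4*sqrt(-1/10*2))**2 = (-8 + 4*sqrt(-1/5))**2 = (-8 + 4*(I*sqrt(5)/5))**2 = (-8 + 4*I*sqrt(5)/5)**2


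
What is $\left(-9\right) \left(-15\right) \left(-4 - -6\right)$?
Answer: $270$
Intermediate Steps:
$\left(-9\right) \left(-15\right) \left(-4 - -6\right) = 135 \left(-4 + 6\right) = 135 \cdot 2 = 270$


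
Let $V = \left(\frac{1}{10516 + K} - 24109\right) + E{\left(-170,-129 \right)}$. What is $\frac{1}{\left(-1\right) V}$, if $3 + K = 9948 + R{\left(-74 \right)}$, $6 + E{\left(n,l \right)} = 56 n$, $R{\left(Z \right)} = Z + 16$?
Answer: $\frac{20403}{686254904} \approx 2.9731 \cdot 10^{-5}$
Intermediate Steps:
$R{\left(Z \right)} = 16 + Z$
$E{\left(n,l \right)} = -6 + 56 n$
$K = 9887$ ($K = -3 + \left(9948 + \left(16 - 74\right)\right) = -3 + \left(9948 - 58\right) = -3 + 9890 = 9887$)
$V = - \frac{686254904}{20403}$ ($V = \left(\frac{1}{10516 + 9887} - 24109\right) + \left(-6 + 56 \left(-170\right)\right) = \left(\frac{1}{20403} - 24109\right) - 9526 = - \frac{491895926}{20403} - 9526 = - \frac{686254904}{20403} \approx -33635.0$)
$\frac{1}{\left(-1\right) V} = \frac{1}{\left(-1\right) \left(- \frac{686254904}{20403}\right)} = \frac{1}{\frac{686254904}{20403}} = \frac{20403}{686254904}$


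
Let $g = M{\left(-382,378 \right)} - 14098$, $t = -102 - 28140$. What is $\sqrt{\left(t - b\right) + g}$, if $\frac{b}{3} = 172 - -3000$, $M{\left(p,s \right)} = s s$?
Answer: $2 \sqrt{22757} \approx 301.71$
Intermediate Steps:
$M{\left(p,s \right)} = s^{2}$
$t = -28242$ ($t = -102 - 28140 = -28242$)
$b = 9516$ ($b = 3 \left(172 - -3000\right) = 3 \left(172 + 3000\right) = 3 \cdot 3172 = 9516$)
$g = 128786$ ($g = 378^{2} - 14098 = 142884 - 14098 = 128786$)
$\sqrt{\left(t - b\right) + g} = \sqrt{\left(-28242 - 9516\right) + 128786} = \sqrt{-37758 + 128786} = \sqrt{91028} = 2 \sqrt{22757}$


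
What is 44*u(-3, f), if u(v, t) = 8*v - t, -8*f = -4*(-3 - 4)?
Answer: -902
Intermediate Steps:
f = -7/2 (f = -(-1)*(-3 - 4)/2 = -(-1)*(-7)/2 = -⅛*28 = -7/2 ≈ -3.5000)
u(v, t) = -t + 8*v
44*u(-3, f) = 44*(-1*(-7/2) + 8*(-3)) = 44*(7/2 - 24) = 44*(-41/2) = -902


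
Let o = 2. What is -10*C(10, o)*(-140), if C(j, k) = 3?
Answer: 4200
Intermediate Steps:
-10*C(10, o)*(-140) = -10*3*(-140) = -30*(-140) = 4200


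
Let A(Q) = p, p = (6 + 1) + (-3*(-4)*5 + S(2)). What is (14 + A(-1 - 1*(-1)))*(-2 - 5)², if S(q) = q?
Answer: 4067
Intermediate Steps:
p = 69 (p = (6 + 1) + (-3*(-4)*5 + 2) = 7 + (12*5 + 2) = 7 + (60 + 2) = 7 + 62 = 69)
A(Q) = 69
(14 + A(-1 - 1*(-1)))*(-2 - 5)² = (14 + 69)*(-2 - 5)² = 83*(-7)² = 83*49 = 4067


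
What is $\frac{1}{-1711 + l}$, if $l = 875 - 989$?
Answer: $- \frac{1}{1825} \approx -0.00054795$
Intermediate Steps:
$l = -114$ ($l = 875 - 989 = -114$)
$\frac{1}{-1711 + l} = \frac{1}{-1711 - 114} = \frac{1}{-1825} = - \frac{1}{1825}$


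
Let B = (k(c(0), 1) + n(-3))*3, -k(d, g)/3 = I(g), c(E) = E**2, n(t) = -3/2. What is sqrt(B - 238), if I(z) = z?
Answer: I*sqrt(1006)/2 ≈ 15.859*I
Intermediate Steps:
n(t) = -3/2 (n(t) = -3*1/2 = -3/2)
k(d, g) = -3*g
B = -27/2 (B = (-3*1 - 3/2)*3 = (-3 - 3/2)*3 = -9/2*3 = -27/2 ≈ -13.500)
sqrt(B - 238) = sqrt(-27/2 - 238) = sqrt(-503/2) = I*sqrt(1006)/2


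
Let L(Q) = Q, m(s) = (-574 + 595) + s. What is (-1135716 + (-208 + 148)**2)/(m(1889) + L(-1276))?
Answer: -566058/317 ≈ -1785.7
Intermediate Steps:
m(s) = 21 + s
(-1135716 + (-208 + 148)**2)/(m(1889) + L(-1276)) = (-1135716 + (-208 + 148)**2)/((21 + 1889) - 1276) = (-1135716 + (-60)**2)/(1910 - 1276) = (-1135716 + 3600)/634 = -1132116*1/634 = -566058/317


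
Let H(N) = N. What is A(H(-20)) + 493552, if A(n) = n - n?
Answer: 493552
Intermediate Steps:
A(n) = 0
A(H(-20)) + 493552 = 0 + 493552 = 493552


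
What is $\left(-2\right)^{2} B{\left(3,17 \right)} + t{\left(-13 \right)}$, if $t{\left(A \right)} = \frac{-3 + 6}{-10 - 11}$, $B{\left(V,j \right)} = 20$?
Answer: $\frac{559}{7} \approx 79.857$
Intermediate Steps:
$t{\left(A \right)} = - \frac{1}{7}$ ($t{\left(A \right)} = \frac{3}{-21} = 3 \left(- \frac{1}{21}\right) = - \frac{1}{7}$)
$\left(-2\right)^{2} B{\left(3,17 \right)} + t{\left(-13 \right)} = \left(-2\right)^{2} \cdot 20 - \frac{1}{7} = 4 \cdot 20 - \frac{1}{7} = 80 - \frac{1}{7} = \frac{559}{7}$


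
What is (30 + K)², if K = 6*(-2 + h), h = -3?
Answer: 0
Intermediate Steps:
K = -30 (K = 6*(-2 - 3) = 6*(-5) = -30)
(30 + K)² = (30 - 30)² = 0² = 0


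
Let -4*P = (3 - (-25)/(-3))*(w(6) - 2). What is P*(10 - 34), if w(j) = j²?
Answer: -1088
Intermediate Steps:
P = 136/3 (P = -(3 - (-25)/(-3))*(6² - 2)/4 = -(3 - (-25)*(-1)/3)*(36 - 2)/4 = -(3 - 5*5/3)*34/4 = -(3 - 25/3)*34/4 = -(-4)*34/3 = -¼*(-544/3) = 136/3 ≈ 45.333)
P*(10 - 34) = 136*(10 - 34)/3 = (136/3)*(-24) = -1088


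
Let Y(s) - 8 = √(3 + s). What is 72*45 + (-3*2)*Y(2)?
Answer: 3192 - 6*√5 ≈ 3178.6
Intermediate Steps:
Y(s) = 8 + √(3 + s)
72*45 + (-3*2)*Y(2) = 72*45 + (-3*2)*(8 + √(3 + 2)) = 3240 - 6*(8 + √5) = 3240 + (-48 - 6*√5) = 3192 - 6*√5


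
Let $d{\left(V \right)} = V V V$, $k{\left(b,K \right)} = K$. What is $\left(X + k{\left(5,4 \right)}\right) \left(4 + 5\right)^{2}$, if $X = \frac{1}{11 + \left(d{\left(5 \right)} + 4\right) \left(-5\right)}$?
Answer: $\frac{205335}{634} \approx 323.87$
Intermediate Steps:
$d{\left(V \right)} = V^{3}$ ($d{\left(V \right)} = V^{2} V = V^{3}$)
$X = - \frac{1}{634}$ ($X = \frac{1}{11 + \left(5^{3} + 4\right) \left(-5\right)} = \frac{1}{11 + \left(125 + 4\right) \left(-5\right)} = \frac{1}{11 + 129 \left(-5\right)} = \frac{1}{11 - 645} = \frac{1}{-634} = - \frac{1}{634} \approx -0.0015773$)
$\left(X + k{\left(5,4 \right)}\right) \left(4 + 5\right)^{2} = \left(- \frac{1}{634} + 4\right) \left(4 + 5\right)^{2} = \frac{2535 \cdot 9^{2}}{634} = \frac{2535}{634} \cdot 81 = \frac{205335}{634}$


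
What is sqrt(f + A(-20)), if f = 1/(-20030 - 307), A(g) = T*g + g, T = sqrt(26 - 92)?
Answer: sqrt(-8271891717 - 8271871380*I*sqrt(66))/20337 ≈ 8.4766 - 9.584*I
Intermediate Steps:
T = I*sqrt(66) (T = sqrt(-66) = I*sqrt(66) ≈ 8.124*I)
A(g) = g + I*g*sqrt(66) (A(g) = (I*sqrt(66))*g + g = I*g*sqrt(66) + g = g + I*g*sqrt(66))
f = -1/20337 (f = 1/(-20337) = -1/20337 ≈ -4.9171e-5)
sqrt(f + A(-20)) = sqrt(-1/20337 - 20*(1 + I*sqrt(66))) = sqrt(-1/20337 + (-20 - 20*I*sqrt(66))) = sqrt(-406741/20337 - 20*I*sqrt(66))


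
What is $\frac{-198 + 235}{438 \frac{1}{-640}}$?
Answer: $- \frac{11840}{219} \approx -54.064$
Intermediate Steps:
$\frac{-198 + 235}{438 \frac{1}{-640}} = \frac{37}{438 \left(- \frac{1}{640}\right)} = \frac{37}{- \frac{219}{320}} = 37 \left(- \frac{320}{219}\right) = - \frac{11840}{219}$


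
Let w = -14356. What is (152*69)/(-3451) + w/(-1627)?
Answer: 32478580/5614777 ≈ 5.7845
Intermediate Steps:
(152*69)/(-3451) + w/(-1627) = (152*69)/(-3451) - 14356/(-1627) = 10488*(-1/3451) - 14356*(-1/1627) = -10488/3451 + 14356/1627 = 32478580/5614777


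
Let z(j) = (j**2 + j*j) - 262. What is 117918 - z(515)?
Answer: -412270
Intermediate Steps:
z(j) = -262 + 2*j**2 (z(j) = (j**2 + j**2) - 262 = 2*j**2 - 262 = -262 + 2*j**2)
117918 - z(515) = 117918 - (-262 + 2*515**2) = 117918 - (-262 + 2*265225) = 117918 - (-262 + 530450) = 117918 - 1*530188 = 117918 - 530188 = -412270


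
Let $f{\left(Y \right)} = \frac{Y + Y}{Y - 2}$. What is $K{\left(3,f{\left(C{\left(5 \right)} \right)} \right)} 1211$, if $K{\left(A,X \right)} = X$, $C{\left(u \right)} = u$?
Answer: $\frac{12110}{3} \approx 4036.7$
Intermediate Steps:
$f{\left(Y \right)} = \frac{2 Y}{-2 + Y}$
$K{\left(3,f{\left(C{\left(5 \right)} \right)} \right)} 1211 = 2 \cdot 5 \frac{1}{-2 + 5} \cdot 1211 = 2 \cdot 5 \cdot \frac{1}{3} \cdot 1211 = \frac{10}{3} \cdot 1211 = \frac{12110}{3}$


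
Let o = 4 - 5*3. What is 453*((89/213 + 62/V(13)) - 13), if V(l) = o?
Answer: -6445586/781 ≈ -8253.0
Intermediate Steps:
o = -11 (o = 4 - 15 = -11)
V(l) = -11
453*((89/213 + 62/V(13)) - 13) = 453*((89/213 + 62/(-11)) - 13) = 453*((89*(1/213) + 62*(-1/11)) - 13) = 453*((89/213 - 62/11) - 13) = 453*(-12227/2343 - 13) = 453*(-42686/2343) = -6445586/781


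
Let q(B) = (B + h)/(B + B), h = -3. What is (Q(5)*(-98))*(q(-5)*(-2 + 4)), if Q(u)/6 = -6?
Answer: 28224/5 ≈ 5644.8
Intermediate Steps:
Q(u) = -36 (Q(u) = 6*(-6) = -36)
q(B) = (-3 + B)/(2*B) (q(B) = (B - 3)/(B + B) = (-3 + B)/((2*B)) = (-3 + B)*(1/(2*B)) = (-3 + B)/(2*B))
(Q(5)*(-98))*(q(-5)*(-2 + 4)) = (-36*(-98))*(((½)*(-3 - 5)/(-5))*(-2 + 4)) = 3528*(((½)*(-⅕)*(-8))*2) = 3528*((⅘)*2) = 3528*(8/5) = 28224/5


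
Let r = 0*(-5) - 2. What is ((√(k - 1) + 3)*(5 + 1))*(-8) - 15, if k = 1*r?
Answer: -159 - 48*I*√3 ≈ -159.0 - 83.138*I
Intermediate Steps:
r = -2 (r = 0 - 2 = -2)
k = -2 (k = 1*(-2) = -2)
((√(k - 1) + 3)*(5 + 1))*(-8) - 15 = ((√(-2 - 1) + 3)*(5 + 1))*(-8) - 15 = ((√(-3) + 3)*6)*(-8) - 15 = ((I*√3 + 3)*6)*(-8) - 15 = ((3 + I*√3)*6)*(-8) - 15 = (18 + 6*I*√3)*(-8) - 15 = (-144 - 48*I*√3) - 15 = -159 - 48*I*√3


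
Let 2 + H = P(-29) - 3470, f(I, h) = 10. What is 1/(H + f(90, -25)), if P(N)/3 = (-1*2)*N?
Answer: -1/3288 ≈ -0.00030414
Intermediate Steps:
P(N) = -6*N (P(N) = 3*((-1*2)*N) = 3*(-2*N) = -6*N)
H = -3298 (H = -2 + (-6*(-29) - 3470) = -2 + (174 - 3470) = -2 - 3296 = -3298)
1/(H + f(90, -25)) = 1/(-3298 + 10) = 1/(-3288) = -1/3288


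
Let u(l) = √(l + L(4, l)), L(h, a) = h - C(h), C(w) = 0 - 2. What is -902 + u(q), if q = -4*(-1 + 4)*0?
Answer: -902 + √6 ≈ -899.55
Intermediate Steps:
C(w) = -2
L(h, a) = 2 + h (L(h, a) = h - 1*(-2) = h + 2 = 2 + h)
q = 0 (q = -4*3*0 = -12*0 = 0)
u(l) = √(6 + l) (u(l) = √(l + (2 + 4)) = √(l + 6) = √(6 + l))
-902 + u(q) = -902 + √(6 + 0) = -902 + √6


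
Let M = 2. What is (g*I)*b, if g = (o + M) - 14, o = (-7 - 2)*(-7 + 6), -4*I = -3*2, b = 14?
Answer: -63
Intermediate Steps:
I = 3/2 (I = -(-3)*2/4 = -¼*(-6) = 3/2 ≈ 1.5000)
o = 9 (o = -9*(-1) = 9)
g = -3 (g = (9 + 2) - 14 = 11 - 14 = -3)
(g*I)*b = -3*3/2*14 = -9/2*14 = -63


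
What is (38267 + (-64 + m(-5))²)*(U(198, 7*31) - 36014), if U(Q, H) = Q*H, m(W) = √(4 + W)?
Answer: 294500624 - 889856*I ≈ 2.945e+8 - 8.8986e+5*I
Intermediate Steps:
U(Q, H) = H*Q
(38267 + (-64 + m(-5))²)*(U(198, 7*31) - 36014) = (38267 + (-64 + √(4 - 5))²)*((7*31)*198 - 36014) = (38267 + (-64 + √(-1))²)*(217*198 - 36014) = (38267 + (-64 + I)²)*(42966 - 36014) = (38267 + (-64 + I)²)*6952 = 266032184 + 6952*(-64 + I)²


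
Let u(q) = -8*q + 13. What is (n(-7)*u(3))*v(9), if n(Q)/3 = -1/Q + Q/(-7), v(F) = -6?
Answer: 1584/7 ≈ 226.29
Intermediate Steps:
n(Q) = -3/Q - 3*Q/7 (n(Q) = 3*(-1/Q + Q/(-7)) = 3*(-1/Q + Q*(-⅐)) = 3*(-1/Q - Q/7) = -3/Q - 3*Q/7)
u(q) = 13 - 8*q
(n(-7)*u(3))*v(9) = ((-3/(-7) - 3/7*(-7))*(13 - 8*3))*(-6) = ((-3*(-⅐) + 3)*(13 - 24))*(-6) = ((3/7 + 3)*(-11))*(-6) = ((24/7)*(-11))*(-6) = -264/7*(-6) = 1584/7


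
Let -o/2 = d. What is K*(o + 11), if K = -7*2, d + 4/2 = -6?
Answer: -378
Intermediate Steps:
d = -8 (d = -2 - 6 = -8)
o = 16 (o = -2*(-8) = 16)
K = -14
K*(o + 11) = -14*(16 + 11) = -14*27 = -378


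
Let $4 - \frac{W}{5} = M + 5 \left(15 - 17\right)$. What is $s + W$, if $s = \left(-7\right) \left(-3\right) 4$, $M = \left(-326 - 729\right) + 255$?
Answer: $4154$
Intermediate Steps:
$M = -800$ ($M = -1055 + 255 = -800$)
$W = 4070$ ($W = 20 - 5 \left(-800 + 5 \left(15 - 17\right)\right) = 20 - 5 \left(-800 + 5 \left(-2\right)\right) = 20 - 5 \left(-800 - 10\right) = 20 - -4050 = 20 + 4050 = 4070$)
$s = 84$ ($s = 21 \cdot 4 = 84$)
$s + W = 84 + 4070 = 4154$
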